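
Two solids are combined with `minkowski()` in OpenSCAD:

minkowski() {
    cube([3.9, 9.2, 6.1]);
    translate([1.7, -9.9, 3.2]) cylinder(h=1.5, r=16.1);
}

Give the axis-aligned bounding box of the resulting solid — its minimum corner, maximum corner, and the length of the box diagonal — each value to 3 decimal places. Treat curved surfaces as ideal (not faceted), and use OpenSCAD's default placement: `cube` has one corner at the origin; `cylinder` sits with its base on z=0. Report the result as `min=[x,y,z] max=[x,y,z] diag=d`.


min=[-14.400,-26.000,3.200] max=[21.700,15.400,10.800] diag=55.452

A = translate([1.7, -9.9, 3.2]) cylinder(h=1.5, r=16.1) → bbox [-14.4,-26,3.2] .. [17.8,6.2,4.7]
B = cube([3.9, 9.2, 6.1]) → bbox [0,0,0] .. [3.9,9.2,6.1]
lo = A.lo+B.lo = [-14.4+0, -26+0, 3.2+0] = [-14.400,-26.000,3.200]
hi = A.hi+B.hi = [17.8+3.9, 6.2+9.2, 4.7+6.1] = [21.700,15.400,10.800]
diag = √(36.1²+41.4²+7.6²) = √3074.93 = 55.452


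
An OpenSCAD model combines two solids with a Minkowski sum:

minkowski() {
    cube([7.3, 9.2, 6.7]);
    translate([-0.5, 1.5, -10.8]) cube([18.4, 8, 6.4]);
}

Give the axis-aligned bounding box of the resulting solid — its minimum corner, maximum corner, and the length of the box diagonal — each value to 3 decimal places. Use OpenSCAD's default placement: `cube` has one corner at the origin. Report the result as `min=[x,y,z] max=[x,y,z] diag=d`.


min=[-0.500,1.500,-10.800] max=[25.200,18.700,2.300] diag=33.585

A = translate([-0.5, 1.5, -10.8]) cube([18.4, 8, 6.4]) → bbox [-0.5,1.5,-10.8] .. [17.9,9.5,-4.4]
B = cube([7.3, 9.2, 6.7]) → bbox [0,0,0] .. [7.3,9.2,6.7]
lo = A.lo+B.lo = [-0.5+0, 1.5+0, -10.8+0] = [-0.500,1.500,-10.800]
hi = A.hi+B.hi = [17.9+7.3, 9.5+9.2, -4.4+6.7] = [25.200,18.700,2.300]
diag = √(25.7²+17.2²+13.1²) = √1127.94 = 33.585


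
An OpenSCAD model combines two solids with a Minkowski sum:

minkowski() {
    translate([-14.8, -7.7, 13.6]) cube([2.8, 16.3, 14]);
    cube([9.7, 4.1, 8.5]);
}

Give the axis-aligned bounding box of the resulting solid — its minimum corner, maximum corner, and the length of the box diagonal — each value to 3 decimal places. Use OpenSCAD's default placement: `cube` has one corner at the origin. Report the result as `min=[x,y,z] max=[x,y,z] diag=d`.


A = translate([-14.8, -7.7, 13.6]) cube([2.8, 16.3, 14]) → bbox [-14.8,-7.7,13.6] .. [-12,8.6,27.6]
B = cube([9.7, 4.1, 8.5]) → bbox [0,0,0] .. [9.7,4.1,8.5]
lo = A.lo+B.lo = [-14.8+0, -7.7+0, 13.6+0] = [-14.800,-7.700,13.600]
hi = A.hi+B.hi = [-12+9.7, 8.6+4.1, 27.6+8.5] = [-2.300,12.700,36.100]
diag = √(12.5²+20.4²+22.5²) = √1078.66 = 32.843

min=[-14.800,-7.700,13.600] max=[-2.300,12.700,36.100] diag=32.843


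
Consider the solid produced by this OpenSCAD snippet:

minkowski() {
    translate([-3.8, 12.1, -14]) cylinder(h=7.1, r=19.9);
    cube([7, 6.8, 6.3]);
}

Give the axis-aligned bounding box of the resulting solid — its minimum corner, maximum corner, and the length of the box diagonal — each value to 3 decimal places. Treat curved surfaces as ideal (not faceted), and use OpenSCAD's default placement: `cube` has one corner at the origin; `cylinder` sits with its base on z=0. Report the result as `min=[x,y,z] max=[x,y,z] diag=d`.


min=[-23.700,-7.800,-14.000] max=[23.100,38.800,-0.600] diag=67.390

A = translate([-3.8, 12.1, -14]) cylinder(h=7.1, r=19.9) → bbox [-23.7,-7.8,-14] .. [16.1,32,-6.9]
B = cube([7, 6.8, 6.3]) → bbox [0,0,0] .. [7,6.8,6.3]
lo = A.lo+B.lo = [-23.7+0, -7.8+0, -14+0] = [-23.700,-7.800,-14.000]
hi = A.hi+B.hi = [16.1+7, 32+6.8, -6.9+6.3] = [23.100,38.800,-0.600]
diag = √(46.8²+46.6²+13.4²) = √4541.36 = 67.390


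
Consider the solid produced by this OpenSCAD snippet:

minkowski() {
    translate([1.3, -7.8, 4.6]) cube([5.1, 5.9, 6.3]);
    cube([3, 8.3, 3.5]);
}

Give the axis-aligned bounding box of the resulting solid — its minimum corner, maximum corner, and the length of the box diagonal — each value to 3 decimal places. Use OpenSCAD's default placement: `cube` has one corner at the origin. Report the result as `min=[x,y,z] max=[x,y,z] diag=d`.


min=[1.300,-7.800,4.600] max=[9.400,6.400,14.400] diag=19.060

A = translate([1.3, -7.8, 4.6]) cube([5.1, 5.9, 6.3]) → bbox [1.3,-7.8,4.6] .. [6.4,-1.9,10.9]
B = cube([3, 8.3, 3.5]) → bbox [0,0,0] .. [3,8.3,3.5]
lo = A.lo+B.lo = [1.3+0, -7.8+0, 4.6+0] = [1.300,-7.800,4.600]
hi = A.hi+B.hi = [6.4+3, -1.9+8.3, 10.9+3.5] = [9.400,6.400,14.400]
diag = √(8.1²+14.2²+9.8²) = √363.29 = 19.060


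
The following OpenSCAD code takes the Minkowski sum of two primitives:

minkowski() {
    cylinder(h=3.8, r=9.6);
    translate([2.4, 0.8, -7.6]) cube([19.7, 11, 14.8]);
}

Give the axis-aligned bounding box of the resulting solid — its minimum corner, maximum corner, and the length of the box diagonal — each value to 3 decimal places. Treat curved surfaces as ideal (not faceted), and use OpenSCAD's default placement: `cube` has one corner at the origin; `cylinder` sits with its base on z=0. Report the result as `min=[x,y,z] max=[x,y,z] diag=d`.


A = translate([2.4, 0.8, -7.6]) cube([19.7, 11, 14.8]) → bbox [2.4,0.8,-7.6] .. [22.1,11.8,7.2]
B = cylinder(h=3.8, r=9.6) → bbox [-9.6,-9.6,0] .. [9.6,9.6,3.8]
lo = A.lo+B.lo = [2.4-9.6, 0.8-9.6, -7.6+0] = [-7.200,-8.800,-7.600]
hi = A.hi+B.hi = [22.1+9.6, 11.8+9.6, 7.2+3.8] = [31.700,21.400,11.000]
diag = √(38.9²+30.2²+18.6²) = √2771.21 = 52.642

min=[-7.200,-8.800,-7.600] max=[31.700,21.400,11.000] diag=52.642


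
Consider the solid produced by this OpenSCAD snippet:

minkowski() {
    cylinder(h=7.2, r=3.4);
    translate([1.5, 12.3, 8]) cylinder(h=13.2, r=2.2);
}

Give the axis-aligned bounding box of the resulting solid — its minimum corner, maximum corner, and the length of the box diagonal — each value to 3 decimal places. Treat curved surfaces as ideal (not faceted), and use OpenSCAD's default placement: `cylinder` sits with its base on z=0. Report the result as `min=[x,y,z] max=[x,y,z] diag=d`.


A = translate([1.5, 12.3, 8]) cylinder(h=13.2, r=2.2) → bbox [-0.7,10.1,8] .. [3.7,14.5,21.2]
B = cylinder(h=7.2, r=3.4) → bbox [-3.4,-3.4,0] .. [3.4,3.4,7.2]
lo = A.lo+B.lo = [-0.7-3.4, 10.1-3.4, 8+0] = [-4.100,6.700,8.000]
hi = A.hi+B.hi = [3.7+3.4, 14.5+3.4, 21.2+7.2] = [7.100,17.900,28.400]
diag = √(11.2²+11.2²+20.4²) = √667.04 = 25.827

min=[-4.100,6.700,8.000] max=[7.100,17.900,28.400] diag=25.827


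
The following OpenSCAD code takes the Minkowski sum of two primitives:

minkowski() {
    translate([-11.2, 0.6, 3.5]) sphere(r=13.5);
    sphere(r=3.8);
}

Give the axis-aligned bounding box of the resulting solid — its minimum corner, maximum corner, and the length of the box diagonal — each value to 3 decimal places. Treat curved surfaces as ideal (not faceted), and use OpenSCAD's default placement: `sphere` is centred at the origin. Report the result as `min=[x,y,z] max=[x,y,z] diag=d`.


min=[-28.500,-16.700,-13.800] max=[6.100,17.900,20.800] diag=59.929

A = translate([-11.2, 0.6, 3.5]) sphere(r=13.5) → bbox [-24.7,-12.9,-10] .. [2.3,14.1,17]
B = sphere(r=3.8) → bbox [-3.8,-3.8,-3.8] .. [3.8,3.8,3.8]
lo = A.lo+B.lo = [-24.7-3.8, -12.9-3.8, -10-3.8] = [-28.500,-16.700,-13.800]
hi = A.hi+B.hi = [2.3+3.8, 14.1+3.8, 17+3.8] = [6.100,17.900,20.800]
diag = √(34.6²+34.6²+34.6²) = √3591.48 = 59.929


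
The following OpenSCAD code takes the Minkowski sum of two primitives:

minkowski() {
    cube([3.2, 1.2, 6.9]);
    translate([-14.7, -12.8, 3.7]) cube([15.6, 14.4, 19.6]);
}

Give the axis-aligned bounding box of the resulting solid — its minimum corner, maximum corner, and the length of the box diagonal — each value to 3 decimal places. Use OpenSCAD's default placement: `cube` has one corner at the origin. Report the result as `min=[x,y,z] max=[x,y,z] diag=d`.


A = translate([-14.7, -12.8, 3.7]) cube([15.6, 14.4, 19.6]) → bbox [-14.7,-12.8,3.7] .. [0.9,1.6,23.3]
B = cube([3.2, 1.2, 6.9]) → bbox [0,0,0] .. [3.2,1.2,6.9]
lo = A.lo+B.lo = [-14.7+0, -12.8+0, 3.7+0] = [-14.700,-12.800,3.700]
hi = A.hi+B.hi = [0.9+3.2, 1.6+1.2, 23.3+6.9] = [4.100,2.800,30.200]
diag = √(18.8²+15.6²+26.5²) = √1299.05 = 36.042

min=[-14.700,-12.800,3.700] max=[4.100,2.800,30.200] diag=36.042


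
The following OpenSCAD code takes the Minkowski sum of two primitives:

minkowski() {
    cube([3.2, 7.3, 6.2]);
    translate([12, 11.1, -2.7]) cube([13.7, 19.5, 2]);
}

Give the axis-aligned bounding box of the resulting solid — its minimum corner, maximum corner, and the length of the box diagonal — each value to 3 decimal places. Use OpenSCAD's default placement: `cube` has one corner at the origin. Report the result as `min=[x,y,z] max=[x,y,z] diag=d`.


A = translate([12, 11.1, -2.7]) cube([13.7, 19.5, 2]) → bbox [12,11.1,-2.7] .. [25.7,30.6,-0.7]
B = cube([3.2, 7.3, 6.2]) → bbox [0,0,0] .. [3.2,7.3,6.2]
lo = A.lo+B.lo = [12+0, 11.1+0, -2.7+0] = [12.000,11.100,-2.700]
hi = A.hi+B.hi = [25.7+3.2, 30.6+7.3, -0.7+6.2] = [28.900,37.900,5.500]
diag = √(16.9²+26.8²+8.2²) = √1071.09 = 32.728

min=[12.000,11.100,-2.700] max=[28.900,37.900,5.500] diag=32.728


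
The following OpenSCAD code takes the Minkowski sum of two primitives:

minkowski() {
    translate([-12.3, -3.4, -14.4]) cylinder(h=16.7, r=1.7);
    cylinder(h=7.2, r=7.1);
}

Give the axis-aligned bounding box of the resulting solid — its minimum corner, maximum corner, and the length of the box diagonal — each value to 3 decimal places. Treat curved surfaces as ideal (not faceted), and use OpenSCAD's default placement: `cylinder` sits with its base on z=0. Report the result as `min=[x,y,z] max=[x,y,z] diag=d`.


A = translate([-12.3, -3.4, -14.4]) cylinder(h=16.7, r=1.7) → bbox [-14,-5.1,-14.4] .. [-10.6,-1.7,2.3]
B = cylinder(h=7.2, r=7.1) → bbox [-7.1,-7.1,0] .. [7.1,7.1,7.2]
lo = A.lo+B.lo = [-14-7.1, -5.1-7.1, -14.4+0] = [-21.100,-12.200,-14.400]
hi = A.hi+B.hi = [-10.6+7.1, -1.7+7.1, 2.3+7.2] = [-3.500,5.400,9.500]
diag = √(17.6²+17.6²+23.9²) = √1190.73 = 34.507

min=[-21.100,-12.200,-14.400] max=[-3.500,5.400,9.500] diag=34.507


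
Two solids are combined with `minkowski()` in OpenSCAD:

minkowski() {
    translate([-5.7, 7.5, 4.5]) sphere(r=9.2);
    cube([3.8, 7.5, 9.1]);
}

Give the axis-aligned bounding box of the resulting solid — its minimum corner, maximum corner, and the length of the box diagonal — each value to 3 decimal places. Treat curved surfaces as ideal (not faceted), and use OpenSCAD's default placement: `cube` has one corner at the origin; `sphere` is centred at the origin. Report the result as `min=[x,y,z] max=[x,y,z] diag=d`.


min=[-14.900,-1.700,-4.700] max=[7.300,24.200,22.800] diag=43.817

A = translate([-5.7, 7.5, 4.5]) sphere(r=9.2) → bbox [-14.9,-1.7,-4.7] .. [3.5,16.7,13.7]
B = cube([3.8, 7.5, 9.1]) → bbox [0,0,0] .. [3.8,7.5,9.1]
lo = A.lo+B.lo = [-14.9+0, -1.7+0, -4.7+0] = [-14.900,-1.700,-4.700]
hi = A.hi+B.hi = [3.5+3.8, 16.7+7.5, 13.7+9.1] = [7.300,24.200,22.800]
diag = √(22.2²+25.9²+27.5²) = √1919.9 = 43.817


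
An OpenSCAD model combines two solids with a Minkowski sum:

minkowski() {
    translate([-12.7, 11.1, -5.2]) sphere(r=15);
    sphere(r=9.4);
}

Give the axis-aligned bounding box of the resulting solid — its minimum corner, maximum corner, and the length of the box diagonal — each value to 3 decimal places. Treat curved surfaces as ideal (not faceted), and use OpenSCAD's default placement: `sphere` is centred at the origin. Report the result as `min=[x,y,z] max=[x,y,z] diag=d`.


min=[-37.100,-13.300,-29.600] max=[11.700,35.500,19.200] diag=84.524

A = translate([-12.7, 11.1, -5.2]) sphere(r=15) → bbox [-27.7,-3.9,-20.2] .. [2.3,26.1,9.8]
B = sphere(r=9.4) → bbox [-9.4,-9.4,-9.4] .. [9.4,9.4,9.4]
lo = A.lo+B.lo = [-27.7-9.4, -3.9-9.4, -20.2-9.4] = [-37.100,-13.300,-29.600]
hi = A.hi+B.hi = [2.3+9.4, 26.1+9.4, 9.8+9.4] = [11.700,35.500,19.200]
diag = √(48.8²+48.8²+48.8²) = √7144.32 = 84.524


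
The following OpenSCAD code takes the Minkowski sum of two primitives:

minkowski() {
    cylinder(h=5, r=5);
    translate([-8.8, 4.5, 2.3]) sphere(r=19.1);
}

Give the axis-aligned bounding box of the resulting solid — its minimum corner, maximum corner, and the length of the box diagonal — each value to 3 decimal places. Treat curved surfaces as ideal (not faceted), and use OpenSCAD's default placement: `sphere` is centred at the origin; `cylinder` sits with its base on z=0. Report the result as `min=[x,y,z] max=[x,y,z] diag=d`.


A = translate([-8.8, 4.5, 2.3]) sphere(r=19.1) → bbox [-27.9,-14.6,-16.8] .. [10.3,23.6,21.4]
B = cylinder(h=5, r=5) → bbox [-5,-5,0] .. [5,5,5]
lo = A.lo+B.lo = [-27.9-5, -14.6-5, -16.8+0] = [-32.900,-19.600,-16.800]
hi = A.hi+B.hi = [10.3+5, 23.6+5, 21.4+5] = [15.300,28.600,26.400]
diag = √(48.2²+48.2²+43.2²) = √6512.72 = 80.701

min=[-32.900,-19.600,-16.800] max=[15.300,28.600,26.400] diag=80.701


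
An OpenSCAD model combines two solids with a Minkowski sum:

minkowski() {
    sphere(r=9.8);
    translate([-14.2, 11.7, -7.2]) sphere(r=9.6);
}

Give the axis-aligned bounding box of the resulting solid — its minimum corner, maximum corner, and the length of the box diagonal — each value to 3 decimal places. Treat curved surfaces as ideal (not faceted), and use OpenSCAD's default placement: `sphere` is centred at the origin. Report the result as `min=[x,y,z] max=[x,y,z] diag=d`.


A = translate([-14.2, 11.7, -7.2]) sphere(r=9.6) → bbox [-23.8,2.1,-16.8] .. [-4.6,21.3,2.4]
B = sphere(r=9.8) → bbox [-9.8,-9.8,-9.8] .. [9.8,9.8,9.8]
lo = A.lo+B.lo = [-23.8-9.8, 2.1-9.8, -16.8-9.8] = [-33.600,-7.700,-26.600]
hi = A.hi+B.hi = [-4.6+9.8, 21.3+9.8, 2.4+9.8] = [5.200,31.100,12.200]
diag = √(38.8²+38.8²+38.8²) = √4516.32 = 67.204

min=[-33.600,-7.700,-26.600] max=[5.200,31.100,12.200] diag=67.204


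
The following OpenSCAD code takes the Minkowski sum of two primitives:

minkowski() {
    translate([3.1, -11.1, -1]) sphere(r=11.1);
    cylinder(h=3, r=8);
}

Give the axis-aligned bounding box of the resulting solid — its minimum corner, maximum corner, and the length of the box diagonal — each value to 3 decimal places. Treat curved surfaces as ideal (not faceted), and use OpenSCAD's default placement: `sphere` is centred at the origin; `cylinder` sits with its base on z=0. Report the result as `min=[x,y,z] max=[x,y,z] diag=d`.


min=[-16.000,-30.200,-12.100] max=[22.200,8.000,13.100] diag=59.611

A = translate([3.1, -11.1, -1]) sphere(r=11.1) → bbox [-8,-22.2,-12.1] .. [14.2,0,10.1]
B = cylinder(h=3, r=8) → bbox [-8,-8,0] .. [8,8,3]
lo = A.lo+B.lo = [-8-8, -22.2-8, -12.1+0] = [-16.000,-30.200,-12.100]
hi = A.hi+B.hi = [14.2+8, 0+8, 10.1+3] = [22.200,8.000,13.100]
diag = √(38.2²+38.2²+25.2²) = √3553.52 = 59.611


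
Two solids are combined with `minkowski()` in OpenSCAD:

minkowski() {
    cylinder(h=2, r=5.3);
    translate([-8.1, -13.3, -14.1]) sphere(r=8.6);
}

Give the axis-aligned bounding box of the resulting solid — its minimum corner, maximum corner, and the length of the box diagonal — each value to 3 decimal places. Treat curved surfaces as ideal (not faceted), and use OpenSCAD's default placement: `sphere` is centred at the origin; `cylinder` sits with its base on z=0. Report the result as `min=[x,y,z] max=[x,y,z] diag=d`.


min=[-22.000,-27.200,-22.700] max=[5.800,0.600,-3.500] diag=43.753

A = translate([-8.1, -13.3, -14.1]) sphere(r=8.6) → bbox [-16.7,-21.9,-22.7] .. [0.5,-4.7,-5.5]
B = cylinder(h=2, r=5.3) → bbox [-5.3,-5.3,0] .. [5.3,5.3,2]
lo = A.lo+B.lo = [-16.7-5.3, -21.9-5.3, -22.7+0] = [-22.000,-27.200,-22.700]
hi = A.hi+B.hi = [0.5+5.3, -4.7+5.3, -5.5+2] = [5.800,0.600,-3.500]
diag = √(27.8²+27.8²+19.2²) = √1914.32 = 43.753


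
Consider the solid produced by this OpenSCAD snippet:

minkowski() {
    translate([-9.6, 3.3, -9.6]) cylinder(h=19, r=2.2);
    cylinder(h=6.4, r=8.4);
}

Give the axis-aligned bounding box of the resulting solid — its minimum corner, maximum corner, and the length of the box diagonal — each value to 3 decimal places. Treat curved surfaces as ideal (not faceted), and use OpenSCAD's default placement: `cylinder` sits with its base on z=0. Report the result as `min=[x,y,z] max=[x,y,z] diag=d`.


A = translate([-9.6, 3.3, -9.6]) cylinder(h=19, r=2.2) → bbox [-11.8,1.1,-9.6] .. [-7.4,5.5,9.4]
B = cylinder(h=6.4, r=8.4) → bbox [-8.4,-8.4,0] .. [8.4,8.4,6.4]
lo = A.lo+B.lo = [-11.8-8.4, 1.1-8.4, -9.6+0] = [-20.200,-7.300,-9.600]
hi = A.hi+B.hi = [-7.4+8.4, 5.5+8.4, 9.4+6.4] = [1.000,13.900,15.800]
diag = √(21.2²+21.2²+25.4²) = √1544.04 = 39.294

min=[-20.200,-7.300,-9.600] max=[1.000,13.900,15.800] diag=39.294


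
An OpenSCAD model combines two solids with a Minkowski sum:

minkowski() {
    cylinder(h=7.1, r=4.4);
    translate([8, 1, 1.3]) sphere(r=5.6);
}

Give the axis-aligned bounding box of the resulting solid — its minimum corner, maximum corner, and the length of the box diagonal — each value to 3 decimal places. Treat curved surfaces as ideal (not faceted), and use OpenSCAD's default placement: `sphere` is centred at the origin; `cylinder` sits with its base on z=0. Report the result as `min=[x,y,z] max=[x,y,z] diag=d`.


A = translate([8, 1, 1.3]) sphere(r=5.6) → bbox [2.4,-4.6,-4.3] .. [13.6,6.6,6.9]
B = cylinder(h=7.1, r=4.4) → bbox [-4.4,-4.4,0] .. [4.4,4.4,7.1]
lo = A.lo+B.lo = [2.4-4.4, -4.6-4.4, -4.3+0] = [-2.000,-9.000,-4.300]
hi = A.hi+B.hi = [13.6+4.4, 6.6+4.4, 6.9+7.1] = [18.000,11.000,14.000]
diag = √(20²+20²+18.3²) = √1134.89 = 33.688

min=[-2.000,-9.000,-4.300] max=[18.000,11.000,14.000] diag=33.688


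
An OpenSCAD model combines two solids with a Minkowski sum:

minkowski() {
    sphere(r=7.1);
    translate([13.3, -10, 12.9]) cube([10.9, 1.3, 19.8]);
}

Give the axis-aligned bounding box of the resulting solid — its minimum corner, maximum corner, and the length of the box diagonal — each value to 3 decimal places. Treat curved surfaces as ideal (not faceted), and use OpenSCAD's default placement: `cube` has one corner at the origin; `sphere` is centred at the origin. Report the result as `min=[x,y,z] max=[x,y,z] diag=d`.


A = translate([13.3, -10, 12.9]) cube([10.9, 1.3, 19.8]) → bbox [13.3,-10,12.9] .. [24.2,-8.7,32.7]
B = sphere(r=7.1) → bbox [-7.1,-7.1,-7.1] .. [7.1,7.1,7.1]
lo = A.lo+B.lo = [13.3-7.1, -10-7.1, 12.9-7.1] = [6.200,-17.100,5.800]
hi = A.hi+B.hi = [24.2+7.1, -8.7+7.1, 32.7+7.1] = [31.300,-1.600,39.800]
diag = √(25.1²+15.5²+34²) = √2026.26 = 45.014

min=[6.200,-17.100,5.800] max=[31.300,-1.600,39.800] diag=45.014


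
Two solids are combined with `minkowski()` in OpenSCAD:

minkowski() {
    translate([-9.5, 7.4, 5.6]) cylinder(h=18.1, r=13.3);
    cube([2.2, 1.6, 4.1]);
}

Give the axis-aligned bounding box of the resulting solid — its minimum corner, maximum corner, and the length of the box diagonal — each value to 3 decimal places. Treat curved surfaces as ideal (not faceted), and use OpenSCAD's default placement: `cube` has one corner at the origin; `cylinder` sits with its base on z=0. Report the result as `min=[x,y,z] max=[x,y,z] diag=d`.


min=[-22.800,-5.900,5.600] max=[6.000,22.300,27.800] diag=46.017

A = translate([-9.5, 7.4, 5.6]) cylinder(h=18.1, r=13.3) → bbox [-22.8,-5.9,5.6] .. [3.8,20.7,23.7]
B = cube([2.2, 1.6, 4.1]) → bbox [0,0,0] .. [2.2,1.6,4.1]
lo = A.lo+B.lo = [-22.8+0, -5.9+0, 5.6+0] = [-22.800,-5.900,5.600]
hi = A.hi+B.hi = [3.8+2.2, 20.7+1.6, 23.7+4.1] = [6.000,22.300,27.800]
diag = √(28.8²+28.2²+22.2²) = √2117.52 = 46.017


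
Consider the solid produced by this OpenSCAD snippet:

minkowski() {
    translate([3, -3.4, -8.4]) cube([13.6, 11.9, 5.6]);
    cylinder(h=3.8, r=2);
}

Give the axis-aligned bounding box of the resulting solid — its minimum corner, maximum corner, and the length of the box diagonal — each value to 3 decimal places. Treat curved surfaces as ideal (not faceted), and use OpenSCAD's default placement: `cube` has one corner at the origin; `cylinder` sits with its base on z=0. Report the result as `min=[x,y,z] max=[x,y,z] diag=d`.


min=[1.000,-5.400,-8.400] max=[18.600,10.500,1.000] diag=25.513

A = translate([3, -3.4, -8.4]) cube([13.6, 11.9, 5.6]) → bbox [3,-3.4,-8.4] .. [16.6,8.5,-2.8]
B = cylinder(h=3.8, r=2) → bbox [-2,-2,0] .. [2,2,3.8]
lo = A.lo+B.lo = [3-2, -3.4-2, -8.4+0] = [1.000,-5.400,-8.400]
hi = A.hi+B.hi = [16.6+2, 8.5+2, -2.8+3.8] = [18.600,10.500,1.000]
diag = √(17.6²+15.9²+9.4²) = √650.93 = 25.513


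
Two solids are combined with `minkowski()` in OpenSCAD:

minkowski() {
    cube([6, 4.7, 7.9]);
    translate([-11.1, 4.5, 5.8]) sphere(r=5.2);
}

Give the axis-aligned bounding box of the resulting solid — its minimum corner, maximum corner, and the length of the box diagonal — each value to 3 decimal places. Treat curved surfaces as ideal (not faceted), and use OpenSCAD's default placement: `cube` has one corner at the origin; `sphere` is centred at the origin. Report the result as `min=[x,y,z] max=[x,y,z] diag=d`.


min=[-16.300,-0.700,0.600] max=[0.100,14.400,18.900] diag=28.842

A = translate([-11.1, 4.5, 5.8]) sphere(r=5.2) → bbox [-16.3,-0.7,0.6] .. [-5.9,9.7,11]
B = cube([6, 4.7, 7.9]) → bbox [0,0,0] .. [6,4.7,7.9]
lo = A.lo+B.lo = [-16.3+0, -0.7+0, 0.6+0] = [-16.300,-0.700,0.600]
hi = A.hi+B.hi = [-5.9+6, 9.7+4.7, 11+7.9] = [0.100,14.400,18.900]
diag = √(16.4²+15.1²+18.3²) = √831.86 = 28.842


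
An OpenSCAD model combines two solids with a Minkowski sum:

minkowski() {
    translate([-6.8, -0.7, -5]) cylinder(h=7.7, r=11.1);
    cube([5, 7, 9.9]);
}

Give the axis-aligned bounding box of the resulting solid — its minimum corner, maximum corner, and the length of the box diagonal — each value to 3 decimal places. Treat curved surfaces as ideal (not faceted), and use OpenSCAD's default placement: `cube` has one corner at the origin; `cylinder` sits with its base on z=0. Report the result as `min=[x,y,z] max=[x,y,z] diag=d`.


A = translate([-6.8, -0.7, -5]) cylinder(h=7.7, r=11.1) → bbox [-17.9,-11.8,-5] .. [4.3,10.4,2.7]
B = cube([5, 7, 9.9]) → bbox [0,0,0] .. [5,7,9.9]
lo = A.lo+B.lo = [-17.9+0, -11.8+0, -5+0] = [-17.900,-11.800,-5.000]
hi = A.hi+B.hi = [4.3+5, 10.4+7, 2.7+9.9] = [9.300,17.400,12.600]
diag = √(27.2²+29.2²+17.6²) = √1902.24 = 43.615

min=[-17.900,-11.800,-5.000] max=[9.300,17.400,12.600] diag=43.615


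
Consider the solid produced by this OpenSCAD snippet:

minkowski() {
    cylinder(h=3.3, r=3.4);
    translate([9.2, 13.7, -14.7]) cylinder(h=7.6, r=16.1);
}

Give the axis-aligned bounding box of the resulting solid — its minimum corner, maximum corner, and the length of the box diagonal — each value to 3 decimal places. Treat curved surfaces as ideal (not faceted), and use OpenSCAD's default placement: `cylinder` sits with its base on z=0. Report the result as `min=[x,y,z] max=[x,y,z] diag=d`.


A = translate([9.2, 13.7, -14.7]) cylinder(h=7.6, r=16.1) → bbox [-6.9,-2.4,-14.7] .. [25.3,29.8,-7.1]
B = cylinder(h=3.3, r=3.4) → bbox [-3.4,-3.4,0] .. [3.4,3.4,3.3]
lo = A.lo+B.lo = [-6.9-3.4, -2.4-3.4, -14.7+0] = [-10.300,-5.800,-14.700]
hi = A.hi+B.hi = [25.3+3.4, 29.8+3.4, -7.1+3.3] = [28.700,33.200,-3.800]
diag = √(39²+39²+10.9²) = √3160.81 = 56.221

min=[-10.300,-5.800,-14.700] max=[28.700,33.200,-3.800] diag=56.221


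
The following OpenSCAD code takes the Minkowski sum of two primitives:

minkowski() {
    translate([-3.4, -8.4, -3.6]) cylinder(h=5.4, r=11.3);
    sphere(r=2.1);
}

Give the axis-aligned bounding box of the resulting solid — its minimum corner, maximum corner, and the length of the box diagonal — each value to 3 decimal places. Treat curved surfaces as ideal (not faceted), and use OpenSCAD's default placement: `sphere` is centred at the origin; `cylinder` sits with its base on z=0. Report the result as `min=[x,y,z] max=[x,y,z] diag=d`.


A = translate([-3.4, -8.4, -3.6]) cylinder(h=5.4, r=11.3) → bbox [-14.7,-19.7,-3.6] .. [7.9,2.9,1.8]
B = sphere(r=2.1) → bbox [-2.1,-2.1,-2.1] .. [2.1,2.1,2.1]
lo = A.lo+B.lo = [-14.7-2.1, -19.7-2.1, -3.6-2.1] = [-16.800,-21.800,-5.700]
hi = A.hi+B.hi = [7.9+2.1, 2.9+2.1, 1.8+2.1] = [10.000,5.000,3.900]
diag = √(26.8²+26.8²+9.6²) = √1528.64 = 39.098

min=[-16.800,-21.800,-5.700] max=[10.000,5.000,3.900] diag=39.098


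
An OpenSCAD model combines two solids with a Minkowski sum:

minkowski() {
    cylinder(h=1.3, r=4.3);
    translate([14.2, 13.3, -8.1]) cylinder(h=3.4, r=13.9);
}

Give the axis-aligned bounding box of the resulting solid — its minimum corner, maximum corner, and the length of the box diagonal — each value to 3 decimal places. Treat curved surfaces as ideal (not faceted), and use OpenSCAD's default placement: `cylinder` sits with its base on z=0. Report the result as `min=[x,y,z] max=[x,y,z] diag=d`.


A = translate([14.2, 13.3, -8.1]) cylinder(h=3.4, r=13.9) → bbox [0.3,-0.6,-8.1] .. [28.1,27.2,-4.7]
B = cylinder(h=1.3, r=4.3) → bbox [-4.3,-4.3,0] .. [4.3,4.3,1.3]
lo = A.lo+B.lo = [0.3-4.3, -0.6-4.3, -8.1+0] = [-4.000,-4.900,-8.100]
hi = A.hi+B.hi = [28.1+4.3, 27.2+4.3, -4.7+1.3] = [32.400,31.500,-3.400]
diag = √(36.4²+36.4²+4.7²) = √2672.01 = 51.691

min=[-4.000,-4.900,-8.100] max=[32.400,31.500,-3.400] diag=51.691


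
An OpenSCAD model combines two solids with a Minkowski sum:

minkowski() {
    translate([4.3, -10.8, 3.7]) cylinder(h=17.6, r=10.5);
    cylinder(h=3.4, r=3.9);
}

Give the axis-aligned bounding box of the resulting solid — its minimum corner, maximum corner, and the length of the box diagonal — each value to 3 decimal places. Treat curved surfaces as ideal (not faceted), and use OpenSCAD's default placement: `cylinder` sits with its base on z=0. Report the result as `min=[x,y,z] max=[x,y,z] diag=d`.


A = translate([4.3, -10.8, 3.7]) cylinder(h=17.6, r=10.5) → bbox [-6.2,-21.3,3.7] .. [14.8,-0.3,21.3]
B = cylinder(h=3.4, r=3.9) → bbox [-3.9,-3.9,0] .. [3.9,3.9,3.4]
lo = A.lo+B.lo = [-6.2-3.9, -21.3-3.9, 3.7+0] = [-10.100,-25.200,3.700]
hi = A.hi+B.hi = [14.8+3.9, -0.3+3.9, 21.3+3.4] = [18.700,3.600,24.700]
diag = √(28.8²+28.8²+21²) = √2099.88 = 45.824

min=[-10.100,-25.200,3.700] max=[18.700,3.600,24.700] diag=45.824


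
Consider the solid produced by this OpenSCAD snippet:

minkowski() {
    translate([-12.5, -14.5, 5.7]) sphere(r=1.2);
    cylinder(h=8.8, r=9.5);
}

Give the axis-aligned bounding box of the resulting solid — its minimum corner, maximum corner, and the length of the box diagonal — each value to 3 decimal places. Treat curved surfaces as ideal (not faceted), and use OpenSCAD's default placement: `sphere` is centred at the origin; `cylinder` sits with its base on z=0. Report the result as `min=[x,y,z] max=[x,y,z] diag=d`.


A = translate([-12.5, -14.5, 5.7]) sphere(r=1.2) → bbox [-13.7,-15.7,4.5] .. [-11.3,-13.3,6.9]
B = cylinder(h=8.8, r=9.5) → bbox [-9.5,-9.5,0] .. [9.5,9.5,8.8]
lo = A.lo+B.lo = [-13.7-9.5, -15.7-9.5, 4.5+0] = [-23.200,-25.200,4.500]
hi = A.hi+B.hi = [-11.3+9.5, -13.3+9.5, 6.9+8.8] = [-1.800,-3.800,15.700]
diag = √(21.4²+21.4²+11.2²) = √1041.36 = 32.270

min=[-23.200,-25.200,4.500] max=[-1.800,-3.800,15.700] diag=32.270


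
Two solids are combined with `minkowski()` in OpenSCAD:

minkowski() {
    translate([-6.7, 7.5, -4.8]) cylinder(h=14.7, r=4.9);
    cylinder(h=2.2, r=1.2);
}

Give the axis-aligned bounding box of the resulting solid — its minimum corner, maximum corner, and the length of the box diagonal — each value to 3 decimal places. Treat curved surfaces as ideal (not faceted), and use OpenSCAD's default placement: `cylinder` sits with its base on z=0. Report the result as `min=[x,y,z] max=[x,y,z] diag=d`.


min=[-12.800,1.400,-4.800] max=[-0.600,13.600,12.100] diag=24.151

A = translate([-6.7, 7.5, -4.8]) cylinder(h=14.7, r=4.9) → bbox [-11.6,2.6,-4.8] .. [-1.8,12.4,9.9]
B = cylinder(h=2.2, r=1.2) → bbox [-1.2,-1.2,0] .. [1.2,1.2,2.2]
lo = A.lo+B.lo = [-11.6-1.2, 2.6-1.2, -4.8+0] = [-12.800,1.400,-4.800]
hi = A.hi+B.hi = [-1.8+1.2, 12.4+1.2, 9.9+2.2] = [-0.600,13.600,12.100]
diag = √(12.2²+12.2²+16.9²) = √583.29 = 24.151


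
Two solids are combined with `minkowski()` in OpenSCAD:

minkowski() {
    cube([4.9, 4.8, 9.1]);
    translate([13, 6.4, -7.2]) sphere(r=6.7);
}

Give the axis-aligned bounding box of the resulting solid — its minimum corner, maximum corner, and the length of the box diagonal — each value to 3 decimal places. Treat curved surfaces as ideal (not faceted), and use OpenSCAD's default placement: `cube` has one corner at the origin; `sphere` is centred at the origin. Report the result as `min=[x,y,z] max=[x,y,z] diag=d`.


A = translate([13, 6.4, -7.2]) sphere(r=6.7) → bbox [6.3,-0.3,-13.9] .. [19.7,13.1,-0.5]
B = cube([4.9, 4.8, 9.1]) → bbox [0,0,0] .. [4.9,4.8,9.1]
lo = A.lo+B.lo = [6.3+0, -0.3+0, -13.9+0] = [6.300,-0.300,-13.900]
hi = A.hi+B.hi = [19.7+4.9, 13.1+4.8, -0.5+9.1] = [24.600,17.900,8.600]
diag = √(18.3²+18.2²+22.5²) = √1172.38 = 34.240

min=[6.300,-0.300,-13.900] max=[24.600,17.900,8.600] diag=34.240


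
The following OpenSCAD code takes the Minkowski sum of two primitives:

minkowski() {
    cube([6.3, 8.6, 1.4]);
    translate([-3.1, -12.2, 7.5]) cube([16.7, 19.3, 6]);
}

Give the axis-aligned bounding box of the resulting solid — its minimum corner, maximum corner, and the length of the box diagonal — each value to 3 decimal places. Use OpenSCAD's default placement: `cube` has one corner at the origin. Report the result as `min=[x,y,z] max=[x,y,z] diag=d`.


min=[-3.100,-12.200,7.500] max=[19.900,15.700,14.900] diag=36.908

A = translate([-3.1, -12.2, 7.5]) cube([16.7, 19.3, 6]) → bbox [-3.1,-12.2,7.5] .. [13.6,7.1,13.5]
B = cube([6.3, 8.6, 1.4]) → bbox [0,0,0] .. [6.3,8.6,1.4]
lo = A.lo+B.lo = [-3.1+0, -12.2+0, 7.5+0] = [-3.100,-12.200,7.500]
hi = A.hi+B.hi = [13.6+6.3, 7.1+8.6, 13.5+1.4] = [19.900,15.700,14.900]
diag = √(23²+27.9²+7.4²) = √1362.17 = 36.908


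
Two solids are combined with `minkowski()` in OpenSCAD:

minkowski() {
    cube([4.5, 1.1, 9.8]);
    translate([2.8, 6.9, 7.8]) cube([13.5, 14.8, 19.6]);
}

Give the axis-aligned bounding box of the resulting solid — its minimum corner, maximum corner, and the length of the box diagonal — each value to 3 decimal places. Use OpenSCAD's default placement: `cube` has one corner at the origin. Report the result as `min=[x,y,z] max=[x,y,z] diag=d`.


A = translate([2.8, 6.9, 7.8]) cube([13.5, 14.8, 19.6]) → bbox [2.8,6.9,7.8] .. [16.3,21.7,27.4]
B = cube([4.5, 1.1, 9.8]) → bbox [0,0,0] .. [4.5,1.1,9.8]
lo = A.lo+B.lo = [2.8+0, 6.9+0, 7.8+0] = [2.800,6.900,7.800]
hi = A.hi+B.hi = [16.3+4.5, 21.7+1.1, 27.4+9.8] = [20.800,22.800,37.200]
diag = √(18²+15.9²+29.4²) = √1441.17 = 37.963

min=[2.800,6.900,7.800] max=[20.800,22.800,37.200] diag=37.963


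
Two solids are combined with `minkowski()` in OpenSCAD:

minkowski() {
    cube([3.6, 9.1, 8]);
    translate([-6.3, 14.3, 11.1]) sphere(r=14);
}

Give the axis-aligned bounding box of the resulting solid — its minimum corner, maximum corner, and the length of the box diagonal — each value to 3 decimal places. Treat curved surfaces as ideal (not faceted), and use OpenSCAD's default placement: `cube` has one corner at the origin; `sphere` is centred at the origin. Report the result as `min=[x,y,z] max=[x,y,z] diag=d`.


min=[-20.300,0.300,-2.900] max=[11.300,37.400,33.100] diag=60.589

A = translate([-6.3, 14.3, 11.1]) sphere(r=14) → bbox [-20.3,0.3,-2.9] .. [7.7,28.3,25.1]
B = cube([3.6, 9.1, 8]) → bbox [0,0,0] .. [3.6,9.1,8]
lo = A.lo+B.lo = [-20.3+0, 0.3+0, -2.9+0] = [-20.300,0.300,-2.900]
hi = A.hi+B.hi = [7.7+3.6, 28.3+9.1, 25.1+8] = [11.300,37.400,33.100]
diag = √(31.6²+37.1²+36²) = √3670.97 = 60.589


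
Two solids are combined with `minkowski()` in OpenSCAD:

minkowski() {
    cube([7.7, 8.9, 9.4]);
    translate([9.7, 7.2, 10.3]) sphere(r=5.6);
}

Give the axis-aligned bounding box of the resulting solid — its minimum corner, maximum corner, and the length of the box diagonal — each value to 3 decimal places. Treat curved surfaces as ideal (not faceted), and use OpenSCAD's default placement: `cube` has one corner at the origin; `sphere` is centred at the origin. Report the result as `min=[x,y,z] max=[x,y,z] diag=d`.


A = translate([9.7, 7.2, 10.3]) sphere(r=5.6) → bbox [4.1,1.6,4.7] .. [15.3,12.8,15.9]
B = cube([7.7, 8.9, 9.4]) → bbox [0,0,0] .. [7.7,8.9,9.4]
lo = A.lo+B.lo = [4.1+0, 1.6+0, 4.7+0] = [4.100,1.600,4.700]
hi = A.hi+B.hi = [15.3+7.7, 12.8+8.9, 15.9+9.4] = [23.000,21.700,25.300]
diag = √(18.9²+20.1²+20.6²) = √1185.58 = 34.432

min=[4.100,1.600,4.700] max=[23.000,21.700,25.300] diag=34.432


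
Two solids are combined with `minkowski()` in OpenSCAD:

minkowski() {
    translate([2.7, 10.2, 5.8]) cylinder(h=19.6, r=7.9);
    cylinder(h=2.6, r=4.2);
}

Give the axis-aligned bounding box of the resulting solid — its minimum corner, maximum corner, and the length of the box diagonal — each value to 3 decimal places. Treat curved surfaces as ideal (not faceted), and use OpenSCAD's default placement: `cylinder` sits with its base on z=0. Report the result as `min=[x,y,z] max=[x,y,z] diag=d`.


A = translate([2.7, 10.2, 5.8]) cylinder(h=19.6, r=7.9) → bbox [-5.2,2.3,5.8] .. [10.6,18.1,25.4]
B = cylinder(h=2.6, r=4.2) → bbox [-4.2,-4.2,0] .. [4.2,4.2,2.6]
lo = A.lo+B.lo = [-5.2-4.2, 2.3-4.2, 5.8+0] = [-9.400,-1.900,5.800]
hi = A.hi+B.hi = [10.6+4.2, 18.1+4.2, 25.4+2.6] = [14.800,22.300,28.000]
diag = √(24.2²+24.2²+22.2²) = √1664.12 = 40.794

min=[-9.400,-1.900,5.800] max=[14.800,22.300,28.000] diag=40.794


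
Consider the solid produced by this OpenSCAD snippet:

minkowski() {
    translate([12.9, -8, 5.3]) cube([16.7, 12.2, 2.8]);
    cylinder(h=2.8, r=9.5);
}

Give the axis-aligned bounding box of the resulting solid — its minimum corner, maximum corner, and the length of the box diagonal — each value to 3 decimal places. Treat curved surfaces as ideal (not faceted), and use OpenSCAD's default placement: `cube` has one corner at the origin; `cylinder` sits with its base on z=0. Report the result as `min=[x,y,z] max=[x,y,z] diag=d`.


A = translate([12.9, -8, 5.3]) cube([16.7, 12.2, 2.8]) → bbox [12.9,-8,5.3] .. [29.6,4.2,8.1]
B = cylinder(h=2.8, r=9.5) → bbox [-9.5,-9.5,0] .. [9.5,9.5,2.8]
lo = A.lo+B.lo = [12.9-9.5, -8-9.5, 5.3+0] = [3.400,-17.500,5.300]
hi = A.hi+B.hi = [29.6+9.5, 4.2+9.5, 8.1+2.8] = [39.100,13.700,10.900]
diag = √(35.7²+31.2²+5.6²) = √2279.29 = 47.742

min=[3.400,-17.500,5.300] max=[39.100,13.700,10.900] diag=47.742


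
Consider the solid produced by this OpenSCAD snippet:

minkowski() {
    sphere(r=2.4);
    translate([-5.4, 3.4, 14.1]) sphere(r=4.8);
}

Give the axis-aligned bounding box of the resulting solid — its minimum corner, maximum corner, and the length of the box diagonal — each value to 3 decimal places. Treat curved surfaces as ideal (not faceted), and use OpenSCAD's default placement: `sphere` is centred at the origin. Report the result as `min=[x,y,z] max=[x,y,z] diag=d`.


A = translate([-5.4, 3.4, 14.1]) sphere(r=4.8) → bbox [-10.2,-1.4,9.3] .. [-0.6,8.2,18.9]
B = sphere(r=2.4) → bbox [-2.4,-2.4,-2.4] .. [2.4,2.4,2.4]
lo = A.lo+B.lo = [-10.2-2.4, -1.4-2.4, 9.3-2.4] = [-12.600,-3.800,6.900]
hi = A.hi+B.hi = [-0.6+2.4, 8.2+2.4, 18.9+2.4] = [1.800,10.600,21.300]
diag = √(14.4²+14.4²+14.4²) = √622.08 = 24.942

min=[-12.600,-3.800,6.900] max=[1.800,10.600,21.300] diag=24.942


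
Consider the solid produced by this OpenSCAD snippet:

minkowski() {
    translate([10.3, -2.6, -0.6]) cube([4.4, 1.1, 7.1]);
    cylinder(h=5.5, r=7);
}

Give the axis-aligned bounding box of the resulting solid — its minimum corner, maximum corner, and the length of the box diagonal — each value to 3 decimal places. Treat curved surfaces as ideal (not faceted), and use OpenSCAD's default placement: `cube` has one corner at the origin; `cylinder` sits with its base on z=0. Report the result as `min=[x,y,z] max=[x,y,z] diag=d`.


A = translate([10.3, -2.6, -0.6]) cube([4.4, 1.1, 7.1]) → bbox [10.3,-2.6,-0.6] .. [14.7,-1.5,6.5]
B = cylinder(h=5.5, r=7) → bbox [-7,-7,0] .. [7,7,5.5]
lo = A.lo+B.lo = [10.3-7, -2.6-7, -0.6+0] = [3.300,-9.600,-0.600]
hi = A.hi+B.hi = [14.7+7, -1.5+7, 6.5+5.5] = [21.700,5.500,12.000]
diag = √(18.4²+15.1²+12.6²) = √725.33 = 26.932

min=[3.300,-9.600,-0.600] max=[21.700,5.500,12.000] diag=26.932


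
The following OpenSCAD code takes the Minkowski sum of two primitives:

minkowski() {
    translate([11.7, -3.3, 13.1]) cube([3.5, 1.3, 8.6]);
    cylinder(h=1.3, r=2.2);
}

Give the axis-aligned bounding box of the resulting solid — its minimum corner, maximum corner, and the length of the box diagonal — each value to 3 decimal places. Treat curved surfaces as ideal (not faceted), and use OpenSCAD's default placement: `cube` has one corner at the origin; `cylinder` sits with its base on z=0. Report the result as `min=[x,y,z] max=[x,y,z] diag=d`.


A = translate([11.7, -3.3, 13.1]) cube([3.5, 1.3, 8.6]) → bbox [11.7,-3.3,13.1] .. [15.2,-2,21.7]
B = cylinder(h=1.3, r=2.2) → bbox [-2.2,-2.2,0] .. [2.2,2.2,1.3]
lo = A.lo+B.lo = [11.7-2.2, -3.3-2.2, 13.1+0] = [9.500,-5.500,13.100]
hi = A.hi+B.hi = [15.2+2.2, -2+2.2, 21.7+1.3] = [17.400,0.200,23.000]
diag = √(7.9²+5.7²+9.9²) = √192.91 = 13.889

min=[9.500,-5.500,13.100] max=[17.400,0.200,23.000] diag=13.889


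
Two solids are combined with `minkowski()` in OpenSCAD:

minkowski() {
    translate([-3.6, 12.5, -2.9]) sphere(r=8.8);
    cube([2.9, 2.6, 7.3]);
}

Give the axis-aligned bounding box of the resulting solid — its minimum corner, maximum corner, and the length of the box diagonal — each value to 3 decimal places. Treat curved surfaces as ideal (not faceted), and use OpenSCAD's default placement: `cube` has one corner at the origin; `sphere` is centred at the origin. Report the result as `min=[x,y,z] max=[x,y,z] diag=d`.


A = translate([-3.6, 12.5, -2.9]) sphere(r=8.8) → bbox [-12.4,3.7,-11.7] .. [5.2,21.3,5.9]
B = cube([2.9, 2.6, 7.3]) → bbox [0,0,0] .. [2.9,2.6,7.3]
lo = A.lo+B.lo = [-12.4+0, 3.7+0, -11.7+0] = [-12.400,3.700,-11.700]
hi = A.hi+B.hi = [5.2+2.9, 21.3+2.6, 5.9+7.3] = [8.100,23.900,13.200]
diag = √(20.5²+20.2²+24.9²) = √1448.3 = 38.057

min=[-12.400,3.700,-11.700] max=[8.100,23.900,13.200] diag=38.057


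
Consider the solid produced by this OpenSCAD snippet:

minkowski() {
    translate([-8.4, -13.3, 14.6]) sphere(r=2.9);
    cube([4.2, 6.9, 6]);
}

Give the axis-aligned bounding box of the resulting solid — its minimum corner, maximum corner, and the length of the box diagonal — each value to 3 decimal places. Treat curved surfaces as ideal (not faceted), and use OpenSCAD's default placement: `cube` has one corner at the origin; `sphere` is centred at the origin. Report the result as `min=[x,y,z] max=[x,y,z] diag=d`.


min=[-11.300,-16.200,11.700] max=[-1.300,-3.500,23.500] diag=20.013

A = translate([-8.4, -13.3, 14.6]) sphere(r=2.9) → bbox [-11.3,-16.2,11.7] .. [-5.5,-10.4,17.5]
B = cube([4.2, 6.9, 6]) → bbox [0,0,0] .. [4.2,6.9,6]
lo = A.lo+B.lo = [-11.3+0, -16.2+0, 11.7+0] = [-11.300,-16.200,11.700]
hi = A.hi+B.hi = [-5.5+4.2, -10.4+6.9, 17.5+6] = [-1.300,-3.500,23.500]
diag = √(10²+12.7²+11.8²) = √400.53 = 20.013


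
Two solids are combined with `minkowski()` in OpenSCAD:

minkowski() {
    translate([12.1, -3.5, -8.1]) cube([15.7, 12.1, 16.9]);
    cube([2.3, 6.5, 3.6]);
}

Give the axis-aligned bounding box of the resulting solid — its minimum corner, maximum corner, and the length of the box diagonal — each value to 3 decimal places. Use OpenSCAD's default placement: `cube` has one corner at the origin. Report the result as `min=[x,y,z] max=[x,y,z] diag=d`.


A = translate([12.1, -3.5, -8.1]) cube([15.7, 12.1, 16.9]) → bbox [12.1,-3.5,-8.1] .. [27.8,8.6,8.8]
B = cube([2.3, 6.5, 3.6]) → bbox [0,0,0] .. [2.3,6.5,3.6]
lo = A.lo+B.lo = [12.1+0, -3.5+0, -8.1+0] = [12.100,-3.500,-8.100]
hi = A.hi+B.hi = [27.8+2.3, 8.6+6.5, 8.8+3.6] = [30.100,15.100,12.400]
diag = √(18²+18.6²+20.5²) = √1090.21 = 33.018

min=[12.100,-3.500,-8.100] max=[30.100,15.100,12.400] diag=33.018


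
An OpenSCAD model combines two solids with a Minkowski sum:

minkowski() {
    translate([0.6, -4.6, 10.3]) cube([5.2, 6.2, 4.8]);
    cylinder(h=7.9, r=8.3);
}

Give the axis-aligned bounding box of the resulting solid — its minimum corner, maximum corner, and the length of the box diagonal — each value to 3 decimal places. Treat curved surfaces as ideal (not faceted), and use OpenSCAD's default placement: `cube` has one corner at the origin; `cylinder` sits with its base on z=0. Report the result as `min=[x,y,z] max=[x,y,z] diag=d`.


A = translate([0.6, -4.6, 10.3]) cube([5.2, 6.2, 4.8]) → bbox [0.6,-4.6,10.3] .. [5.8,1.6,15.1]
B = cylinder(h=7.9, r=8.3) → bbox [-8.3,-8.3,0] .. [8.3,8.3,7.9]
lo = A.lo+B.lo = [0.6-8.3, -4.6-8.3, 10.3+0] = [-7.700,-12.900,10.300]
hi = A.hi+B.hi = [5.8+8.3, 1.6+8.3, 15.1+7.9] = [14.100,9.900,23.000]
diag = √(21.8²+22.8²+12.7²) = √1156.37 = 34.005

min=[-7.700,-12.900,10.300] max=[14.100,9.900,23.000] diag=34.005
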